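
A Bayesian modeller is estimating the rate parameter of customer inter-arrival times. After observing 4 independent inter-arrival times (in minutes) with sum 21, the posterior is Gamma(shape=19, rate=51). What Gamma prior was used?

Gamma(shape=15, rate=30)

For an exponential likelihood with a Gamma(α, β) prior on the rate, n observations with total T give posterior Gamma(α+n, β+T).
So α = 19 − 4 = 15 and β = 51 − 21 = 30.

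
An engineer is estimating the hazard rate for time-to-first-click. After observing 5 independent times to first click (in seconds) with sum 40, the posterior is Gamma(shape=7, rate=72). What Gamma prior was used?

Gamma(shape=2, rate=32)

For an exponential likelihood with a Gamma(α, β) prior on the rate, n observations with total T give posterior Gamma(α+n, β+T).
So α = 7 − 5 = 2 and β = 72 − 40 = 32.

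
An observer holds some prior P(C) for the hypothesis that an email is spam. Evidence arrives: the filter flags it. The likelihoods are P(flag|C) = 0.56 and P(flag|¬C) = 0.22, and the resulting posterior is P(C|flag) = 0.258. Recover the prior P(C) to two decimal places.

In odds form, posterior odds = prior odds × likelihood ratio, so prior odds = posterior odds ÷ LR.
Posterior odds = 0.258/(1−0.258) = 0.3477. LR = 0.56/0.22 = 2.5455.
Prior odds = 0.3477/2.5455 = 0.1366, so P(C) = 0.1366/(1+0.1366) ≈ 0.12.

P(C) = 0.12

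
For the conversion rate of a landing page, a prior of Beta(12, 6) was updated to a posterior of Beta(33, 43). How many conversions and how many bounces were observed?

21 conversions and 37 bounces

A Beta(α, β) prior with s successes and f failures in binomial data gives a Beta(α+s, β+f) posterior.
Match parameters: s=33−12=21, f=43−6=37.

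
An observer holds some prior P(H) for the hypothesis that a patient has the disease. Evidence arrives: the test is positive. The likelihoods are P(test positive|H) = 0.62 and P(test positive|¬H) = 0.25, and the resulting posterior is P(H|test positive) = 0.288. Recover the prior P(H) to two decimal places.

Bayes' rule in odds form gives O(H|E) = O(H)·[P(E|H)/P(E|¬H)], hence O(H) = O(H|E)/LR.
Posterior odds = 0.288/(1−0.288) = 0.4045. LR = 0.62/0.25 = 2.4800.
Prior odds = 0.4045/2.4800 = 0.1631, so P(H) = 0.1631/(1+0.1631) ≈ 0.14.

P(H) = 0.14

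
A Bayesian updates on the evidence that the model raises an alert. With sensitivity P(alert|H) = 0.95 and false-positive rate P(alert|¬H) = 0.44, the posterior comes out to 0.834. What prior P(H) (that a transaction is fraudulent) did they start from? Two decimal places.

Bayes' rule in odds form gives O(H|E) = O(H)·[P(E|H)/P(E|¬H)], hence O(H) = O(H|E)/LR.
Posterior odds = 0.834/(1−0.834) = 5.0241. LR = 0.95/0.44 = 2.1591.
Prior odds = 5.0241/2.1591 = 2.3269, so P(H) = 2.3269/(1+2.3269) ≈ 0.70.

P(H) = 0.70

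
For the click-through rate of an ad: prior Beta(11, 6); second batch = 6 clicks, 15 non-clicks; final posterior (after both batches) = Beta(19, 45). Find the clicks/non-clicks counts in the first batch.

2 clicks and 24 non-clicks

Because Beta–binomial updating is additive in the counts, the combined data contributed (α_post−α_prior, β_post−β_prior) successes and failures.
Total across both batches: 19−11=8 clicks, 45−6=39 non-clicks.
Subtract the second batch: 8−6=2 clicks and 39−15=24 non-clicks.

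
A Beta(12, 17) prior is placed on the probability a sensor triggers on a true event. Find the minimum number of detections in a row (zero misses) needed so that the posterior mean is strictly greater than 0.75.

After k detections and 0 misses the posterior is Beta(12+k, 17), with mean (12+k)/(12+17+k).
Set (12+k)/(29+k) > 0.75 and solve: k > (0.75·29 − 12)/(1 − 0.75) = 39.000.
The smallest integer exceeding 39.000 is 40, and checking k=40: (52)/(69) = 0.7536 > 0.75.

k = 40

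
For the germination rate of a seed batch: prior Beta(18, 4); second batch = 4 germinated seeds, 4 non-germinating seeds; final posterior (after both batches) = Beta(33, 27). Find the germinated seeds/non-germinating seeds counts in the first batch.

11 germinated seeds and 19 non-germinating seeds

Because Beta–binomial updating is additive in the counts, the combined data contributed (α_post−α_prior, β_post−β_prior) successes and failures.
Total across both batches: 33−18=15 germinated seeds, 27−4=23 non-germinating seeds.
Subtract the second batch: 15−4=11 germinated seeds and 23−4=19 non-germinating seeds.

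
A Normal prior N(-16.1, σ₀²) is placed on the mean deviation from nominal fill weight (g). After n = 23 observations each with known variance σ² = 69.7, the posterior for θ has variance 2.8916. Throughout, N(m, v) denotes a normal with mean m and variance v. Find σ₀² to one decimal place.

For the Normal–Normal model with known σ², precisions add: τ_n = τ₀ + n/σ².
So 1/σ₀² = 1/2.8916 − 23/69.7 = 0.345829 − 0.329986 = 0.015843.
Hence σ₀² = 1/0.015843 ≈ 63.1.

σ₀² = 63.1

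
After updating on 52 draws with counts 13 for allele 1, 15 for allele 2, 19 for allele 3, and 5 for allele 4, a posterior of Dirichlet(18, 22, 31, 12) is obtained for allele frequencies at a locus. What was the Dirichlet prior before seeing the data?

For a Dirichlet(α) prior with multinomial counts c, the posterior is Dirichlet(α + c) componentwise.
Subtract each count from the matching posterior parameter: 18−13=5, 22−15=7, 31−19=12, 12−5=7.

Dirichlet(5, 7, 12, 7)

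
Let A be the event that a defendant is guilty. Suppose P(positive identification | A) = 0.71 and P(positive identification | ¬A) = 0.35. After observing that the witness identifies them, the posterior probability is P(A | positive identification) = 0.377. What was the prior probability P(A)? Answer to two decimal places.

In odds form, posterior odds = prior odds × likelihood ratio, so prior odds = posterior odds ÷ LR.
Posterior odds = 0.377/(1−0.377) = 0.6051. LR = 0.71/0.35 = 2.0286.
Prior odds = 0.6051/2.0286 = 0.2983, so P(A) = 0.2983/(1+0.2983) ≈ 0.23.

P(A) = 0.23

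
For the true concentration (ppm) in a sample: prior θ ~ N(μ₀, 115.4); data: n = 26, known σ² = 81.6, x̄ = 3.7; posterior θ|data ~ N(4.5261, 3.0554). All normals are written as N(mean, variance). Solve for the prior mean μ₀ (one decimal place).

The posterior mean is a precision-weighted average: μ_n = (τ₀μ₀ + τ_data·x̄)/(τ₀+τ_data), with τ₀=1/σ₀² and τ_data=n/σ².
Here τ₀ = 1/115.4 = 0.008666 and τ_data = 26/81.6 = 0.318627, so τ_n = 0.327293.
Rearranging for μ₀: μ₀ = (μ_n·τ_n − τ_data·x̄)/τ₀ = (4.5261·0.327293 − 0.318627·3.7) / 0.008666 = 0.302441/0.008666 ≈ 34.9.

μ₀ = 34.9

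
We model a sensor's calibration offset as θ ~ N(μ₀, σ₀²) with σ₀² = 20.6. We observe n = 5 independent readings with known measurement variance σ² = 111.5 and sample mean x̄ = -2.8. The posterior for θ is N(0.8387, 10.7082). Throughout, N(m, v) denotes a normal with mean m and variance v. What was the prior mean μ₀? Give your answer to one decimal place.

With known observation variance, the Normal–Normal posterior has precision τ_n = τ₀ + n/σ² and mean μ_n = (τ₀μ₀ + (n/σ²)x̄)/τ_n.
Here τ₀ = 1/20.6 = 0.048544 and τ_data = 5/111.5 = 0.044843, so τ_n = 0.093387.
Rearranging for μ₀: μ₀ = (μ_n·τ_n − τ_data·x̄)/τ₀ = (0.8387·0.093387 − 0.044843·-2.8) / 0.048544 = 0.203884/0.048544 ≈ 4.2.

μ₀ = 4.2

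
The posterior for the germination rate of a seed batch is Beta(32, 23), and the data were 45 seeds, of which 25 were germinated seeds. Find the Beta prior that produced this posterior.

A Beta(α, β) prior with s successes and f failures in binomial data gives a Beta(α+s, β+f) posterior.
So α = 32 − 25 = 7 and β = 23 − 20 = 3.

Beta(7, 3)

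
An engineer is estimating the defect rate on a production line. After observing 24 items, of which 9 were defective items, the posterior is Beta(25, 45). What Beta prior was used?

Beta(16, 30)

Beta is conjugate to the binomial likelihood: posterior = Beta(a+s, b+f).
So a = 25 − 9 = 16 and b = 45 − 15 = 30.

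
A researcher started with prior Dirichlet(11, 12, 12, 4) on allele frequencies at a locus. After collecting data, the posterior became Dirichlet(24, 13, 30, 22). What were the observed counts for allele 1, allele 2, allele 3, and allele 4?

For a Dirichlet(α) prior with multinomial counts c, the posterior is Dirichlet(α + c) componentwise.
Counts are posterior − prior componentwise: 24−11=13, 13−12=1, 30−12=18, 22−4=18.

counts (13, 1, 18, 18)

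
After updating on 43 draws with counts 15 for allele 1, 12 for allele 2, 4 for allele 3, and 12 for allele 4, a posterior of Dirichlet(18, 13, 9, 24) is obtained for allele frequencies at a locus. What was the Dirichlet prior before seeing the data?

Dirichlet(3, 1, 5, 12)

For a Dirichlet(α) prior with multinomial counts c, the posterior is Dirichlet(α + c) componentwise.
Subtract each count from the matching posterior parameter: 18−15=3, 13−12=1, 9−4=5, 24−12=12.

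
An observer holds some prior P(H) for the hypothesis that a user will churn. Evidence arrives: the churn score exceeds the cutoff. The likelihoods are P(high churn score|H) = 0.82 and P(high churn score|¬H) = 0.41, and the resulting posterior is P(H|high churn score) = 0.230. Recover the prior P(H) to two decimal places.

P(H) = 0.13

In odds form, posterior odds = prior odds × likelihood ratio, so prior odds = posterior odds ÷ LR.
Posterior odds = 0.230/(1−0.230) = 0.2987. LR = 0.82/0.41 = 2.0000.
Prior odds = 0.2987/2.0000 = 0.1494, so P(H) = 0.1494/(1+0.1494) ≈ 0.13.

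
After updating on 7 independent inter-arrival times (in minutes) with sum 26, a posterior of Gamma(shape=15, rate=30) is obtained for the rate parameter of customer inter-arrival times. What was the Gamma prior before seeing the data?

Gamma–exponential conjugacy: posterior shape = α + n, posterior rate = β + Σtᵢ.
So α = 15 − 7 = 8 and β = 30 − 26 = 4.

Gamma(shape=8, rate=4)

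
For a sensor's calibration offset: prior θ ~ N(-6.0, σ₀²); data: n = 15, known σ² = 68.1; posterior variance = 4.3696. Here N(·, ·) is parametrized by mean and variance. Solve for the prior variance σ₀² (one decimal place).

σ₀² = 116.4

For the Normal–Normal model with known σ², precisions add: τ_n = τ₀ + n/σ².
So 1/σ₀² = 1/4.3696 − 15/68.1 = 0.228854 − 0.220264 = 0.008590.
Hence σ₀² = 1/0.008590 ≈ 116.4.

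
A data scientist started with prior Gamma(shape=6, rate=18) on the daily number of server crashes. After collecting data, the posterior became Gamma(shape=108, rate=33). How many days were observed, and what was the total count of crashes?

n = 15 days with total 102 crashes

A Gamma(α, β) prior (rate parametrization) on a Poisson rate with n observations summing to S gives posterior Gamma(α+S, β+n).
Matching: Σxᵢ = 108 − 6 = 102 and n = 33 − 18 = 15.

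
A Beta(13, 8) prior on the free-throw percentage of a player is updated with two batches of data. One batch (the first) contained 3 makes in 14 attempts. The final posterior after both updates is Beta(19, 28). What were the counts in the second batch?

Sequential conjugate updates are equivalent to a single update on the pooled data, so total successes = posterior α − prior α and total failures = posterior β − prior β.
Total across both batches: 19−13=6 makes, 28−8=20 misses.
Subtract the first batch: 6−3=3 makes and 20−11=9 misses.

3 makes and 9 misses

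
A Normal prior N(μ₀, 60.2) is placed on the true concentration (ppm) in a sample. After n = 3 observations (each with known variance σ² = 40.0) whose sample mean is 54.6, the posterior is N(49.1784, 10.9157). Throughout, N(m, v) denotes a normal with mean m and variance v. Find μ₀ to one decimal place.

μ₀ = 24.7

With known observation variance, the Normal–Normal posterior has precision τ_n = τ₀ + n/σ² and mean μ_n = (τ₀μ₀ + (n/σ²)x̄)/τ_n.
Here τ₀ = 1/60.2 = 0.016611 and τ_data = 3/40.0 = 0.075000, so τ_n = 0.091611.
Rearranging for μ₀: μ₀ = (μ_n·τ_n − τ_data·x̄)/τ₀ = (49.1784·0.091611 − 0.075000·54.6) / 0.016611 = 0.410282/0.016611 ≈ 24.7.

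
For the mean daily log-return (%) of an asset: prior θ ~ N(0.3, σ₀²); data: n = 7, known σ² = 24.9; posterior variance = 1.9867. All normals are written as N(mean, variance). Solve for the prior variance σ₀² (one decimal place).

For the Normal–Normal model with known σ², precisions add: τ_n = τ₀ + n/σ².
So 1/σ₀² = 1/1.9867 − 7/24.9 = 0.503347 − 0.281124 = 0.222223.
Hence σ₀² = 1/0.222223 ≈ 4.5.

σ₀² = 4.5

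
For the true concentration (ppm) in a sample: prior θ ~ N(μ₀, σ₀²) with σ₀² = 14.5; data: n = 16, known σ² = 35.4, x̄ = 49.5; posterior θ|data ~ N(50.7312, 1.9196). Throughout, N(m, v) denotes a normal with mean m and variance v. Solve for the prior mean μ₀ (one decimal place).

The posterior mean is a precision-weighted average: μ_n = (τ₀μ₀ + τ_data·x̄)/(τ₀+τ_data), with τ₀=1/σ₀² and τ_data=n/σ².
Here τ₀ = 1/14.5 = 0.068966 and τ_data = 16/35.4 = 0.451977, so τ_n = 0.520943.
Rearranging for μ₀: μ₀ = (μ_n·τ_n − τ_data·x̄)/τ₀ = (50.7312·0.520943 − 0.451977·49.5) / 0.068966 = 4.055202/0.068966 ≈ 58.8.

μ₀ = 58.8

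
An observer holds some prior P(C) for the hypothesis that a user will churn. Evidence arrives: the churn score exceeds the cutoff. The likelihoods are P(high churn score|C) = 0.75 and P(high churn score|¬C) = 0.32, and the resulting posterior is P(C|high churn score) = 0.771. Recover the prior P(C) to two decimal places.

P(C) = 0.59

In odds form, posterior odds = prior odds × likelihood ratio, so prior odds = posterior odds ÷ LR.
Posterior odds = 0.771/(1−0.771) = 3.3668. LR = 0.75/0.32 = 2.3438.
Prior odds = 3.3668/2.3438 = 1.4365, so P(C) = 1.4365/(1+1.4365) ≈ 0.59.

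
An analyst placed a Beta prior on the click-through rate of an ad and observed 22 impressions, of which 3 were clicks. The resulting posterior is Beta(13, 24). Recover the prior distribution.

Beta(10, 5)

A Beta(a, b) prior with s successes and f failures in binomial data gives a Beta(a+s, b+f) posterior.
So a = 13 − 3 = 10 and b = 24 − 19 = 5.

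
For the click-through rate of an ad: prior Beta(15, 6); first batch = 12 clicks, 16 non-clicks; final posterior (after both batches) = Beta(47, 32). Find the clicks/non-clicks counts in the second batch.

20 clicks and 10 non-clicks

Sequential conjugate updates are equivalent to a single update on the pooled data, so total successes = posterior α − prior α and total failures = posterior β − prior β.
Total across both batches: 47−15=32 clicks, 32−6=26 non-clicks.
Subtract the first batch: 32−12=20 clicks and 26−16=10 non-clicks.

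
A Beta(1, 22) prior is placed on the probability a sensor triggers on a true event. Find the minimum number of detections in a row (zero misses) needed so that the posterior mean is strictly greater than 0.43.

After k detections and 0 misses the posterior is Beta(1+k, 22), with mean (1+k)/(1+22+k).
Set (1+k)/(23+k) > 0.43 and solve: k > (0.43·23 − 1)/(1 − 0.43) = 15.596.
The smallest integer exceeding 15.596 is 16.

k = 16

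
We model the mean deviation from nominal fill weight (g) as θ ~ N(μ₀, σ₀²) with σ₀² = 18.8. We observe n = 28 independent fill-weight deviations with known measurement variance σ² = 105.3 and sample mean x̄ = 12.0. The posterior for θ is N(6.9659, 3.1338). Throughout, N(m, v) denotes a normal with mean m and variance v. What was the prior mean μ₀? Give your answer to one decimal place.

With known observation variance, the Normal–Normal posterior has precision τ_n = τ₀ + n/σ² and mean μ_n = (τ₀μ₀ + (n/σ²)x̄)/τ_n.
Here τ₀ = 1/18.8 = 0.053191 and τ_data = 28/105.3 = 0.265907, so τ_n = 0.319098.
Rearranging for μ₀: μ₀ = (μ_n·τ_n − τ_data·x̄)/τ₀ = (6.9659·0.319098 − 0.265907·12.0) / 0.053191 = -0.968079/0.053191 ≈ -18.2.

μ₀ = -18.2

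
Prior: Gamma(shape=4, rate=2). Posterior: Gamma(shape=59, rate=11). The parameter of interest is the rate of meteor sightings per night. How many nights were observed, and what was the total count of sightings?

n = 9 nights with total 55 sightings

Gamma–Poisson conjugacy: posterior shape = α + Σxᵢ, posterior rate = β + n.
Matching: Σxᵢ = 59 − 4 = 55 and n = 11 − 2 = 9.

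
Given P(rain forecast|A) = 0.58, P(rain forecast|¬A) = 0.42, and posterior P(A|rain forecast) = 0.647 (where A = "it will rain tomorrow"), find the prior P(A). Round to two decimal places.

Bayes' rule in odds form gives O(A|E) = O(A)·[P(E|A)/P(E|¬A)], hence O(A) = O(A|E)/LR.
Posterior odds = 0.647/(1−0.647) = 1.8329. LR = 0.58/0.42 = 1.3810.
Prior odds = 1.8329/1.3810 = 1.3272, so P(A) = 1.3272/(1+1.3272) ≈ 0.57.

P(A) = 0.57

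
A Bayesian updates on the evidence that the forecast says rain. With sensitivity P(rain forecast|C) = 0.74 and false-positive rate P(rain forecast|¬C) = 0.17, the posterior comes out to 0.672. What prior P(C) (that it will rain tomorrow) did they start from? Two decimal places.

Bayes' rule in odds form gives O(C|E) = O(C)·[P(E|C)/P(E|¬C)], hence O(C) = O(C|E)/LR.
Posterior odds = 0.672/(1−0.672) = 2.0488. LR = 0.74/0.17 = 4.3529.
Prior odds = 2.0488/4.3529 = 0.4707, so P(C) = 0.4707/(1+0.4707) ≈ 0.32.

P(C) = 0.32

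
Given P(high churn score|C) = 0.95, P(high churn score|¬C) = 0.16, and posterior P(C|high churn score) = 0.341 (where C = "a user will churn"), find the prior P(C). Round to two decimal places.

P(C) = 0.08

Bayes' rule in odds form gives O(C|E) = O(C)·[P(E|C)/P(E|¬C)], hence O(C) = O(C|E)/LR.
Posterior odds = 0.341/(1−0.341) = 0.5175. LR = 0.95/0.16 = 5.9375.
Prior odds = 0.5175/5.9375 = 0.0872, so P(C) = 0.0872/(1+0.0872) ≈ 0.08.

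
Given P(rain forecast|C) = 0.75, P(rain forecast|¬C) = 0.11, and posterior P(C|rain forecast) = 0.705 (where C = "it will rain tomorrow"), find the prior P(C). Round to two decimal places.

P(C) = 0.26

Bayes' rule in odds form gives O(C|E) = O(C)·[P(E|C)/P(E|¬C)], hence O(C) = O(C|E)/LR.
Posterior odds = 0.705/(1−0.705) = 2.3898. LR = 0.75/0.11 = 6.8182.
Prior odds = 2.3898/6.8182 = 0.3505, so P(C) = 0.3505/(1+0.3505) ≈ 0.26.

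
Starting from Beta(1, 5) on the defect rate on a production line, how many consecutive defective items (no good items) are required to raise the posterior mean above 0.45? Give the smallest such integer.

After k defective items and 0 good items the posterior is Beta(1+k, 5), with mean (1+k)/(1+5+k).
Set (1+k)/(6+k) > 0.45 and solve: k > (0.45·6 − 1)/(1 − 0.45) = 3.091.
The smallest integer exceeding 3.091 is 4.

k = 4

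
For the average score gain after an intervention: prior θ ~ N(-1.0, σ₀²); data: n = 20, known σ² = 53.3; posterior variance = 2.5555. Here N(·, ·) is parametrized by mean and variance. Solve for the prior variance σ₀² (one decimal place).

Posterior precision equals prior precision plus data precision: 1/σ_n² = 1/σ₀² + n/σ².
So 1/σ₀² = 1/2.5555 − 20/53.3 = 0.391313 − 0.375235 = 0.016078.
Hence σ₀² = 1/0.016078 ≈ 62.2.

σ₀² = 62.2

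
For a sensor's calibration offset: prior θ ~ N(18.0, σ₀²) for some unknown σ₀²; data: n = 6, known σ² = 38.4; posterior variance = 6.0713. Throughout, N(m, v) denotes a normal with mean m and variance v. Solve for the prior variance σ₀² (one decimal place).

σ₀² = 118.2

Posterior precision equals prior precision plus data precision: 1/σ_n² = 1/σ₀² + n/σ².
So 1/σ₀² = 1/6.0713 − 6/38.4 = 0.164709 − 0.156250 = 0.008459.
Hence σ₀² = 1/0.008459 ≈ 118.2.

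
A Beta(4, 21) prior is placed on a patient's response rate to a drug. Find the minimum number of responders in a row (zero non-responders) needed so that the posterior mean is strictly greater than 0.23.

After k responders and 0 non-responders the posterior is Beta(4+k, 21), with mean (4+k)/(4+21+k).
Set (4+k)/(25+k) > 0.23 and solve: k > (0.23·25 − 4)/(1 − 0.23) = 2.273.
The smallest integer exceeding 2.273 is 3.

k = 3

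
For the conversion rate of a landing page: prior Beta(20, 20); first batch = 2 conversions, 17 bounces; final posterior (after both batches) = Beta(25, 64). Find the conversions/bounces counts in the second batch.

Because Beta–binomial updating is additive in the counts, the combined data contributed (α_post−α_prior, β_post−β_prior) successes and failures.
Total across both batches: 25−20=5 conversions, 64−20=44 bounces.
Subtract the first batch: 5−2=3 conversions and 44−17=27 bounces.

3 conversions and 27 bounces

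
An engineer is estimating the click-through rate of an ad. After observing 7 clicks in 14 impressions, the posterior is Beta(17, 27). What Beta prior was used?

Under Beta–binomial conjugacy the posterior parameters are (a+s, b+f).
So a = 17 − 7 = 10 and b = 27 − 7 = 20.

Beta(10, 20)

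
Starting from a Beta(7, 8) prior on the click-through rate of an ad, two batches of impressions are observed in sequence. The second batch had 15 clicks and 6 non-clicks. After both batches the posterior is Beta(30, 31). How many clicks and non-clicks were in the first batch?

Sequential conjugate updates are equivalent to a single update on the pooled data, so total successes = posterior α − prior α and total failures = posterior β − prior β.
Total across both batches: 30−7=23 clicks, 31−8=23 non-clicks.
Subtract the second batch: 23−15=8 clicks and 23−6=17 non-clicks.

8 clicks and 17 non-clicks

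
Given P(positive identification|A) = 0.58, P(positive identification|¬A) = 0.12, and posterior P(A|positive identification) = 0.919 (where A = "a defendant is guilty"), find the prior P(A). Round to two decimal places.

P(A) = 0.70

Bayes' rule in odds form gives O(A|E) = O(A)·[P(E|A)/P(E|¬A)], hence O(A) = O(A|E)/LR.
Posterior odds = 0.919/(1−0.919) = 11.3457. LR = 0.58/0.12 = 4.8333.
Prior odds = 11.3457/4.8333 = 2.3474, so P(A) = 2.3474/(1+2.3474) ≈ 0.70.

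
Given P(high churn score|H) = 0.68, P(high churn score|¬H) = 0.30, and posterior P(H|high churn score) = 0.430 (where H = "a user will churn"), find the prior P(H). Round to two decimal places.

P(H) = 0.25

In odds form, posterior odds = prior odds × likelihood ratio, so prior odds = posterior odds ÷ LR.
Posterior odds = 0.430/(1−0.430) = 0.7544. LR = 0.68/0.30 = 2.2667.
Prior odds = 0.7544/2.2667 = 0.3328, so P(H) = 0.3328/(1+0.3328) ≈ 0.25.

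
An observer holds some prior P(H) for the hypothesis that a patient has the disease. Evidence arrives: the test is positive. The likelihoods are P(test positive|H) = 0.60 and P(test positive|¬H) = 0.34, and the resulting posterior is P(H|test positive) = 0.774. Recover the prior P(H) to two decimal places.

Bayes' rule in odds form gives O(H|E) = O(H)·[P(E|H)/P(E|¬H)], hence O(H) = O(H|E)/LR.
Posterior odds = 0.774/(1−0.774) = 3.4248. LR = 0.60/0.34 = 1.7647.
Prior odds = 3.4248/1.7647 = 1.9407, so P(H) = 1.9407/(1+1.9407) ≈ 0.66.

P(H) = 0.66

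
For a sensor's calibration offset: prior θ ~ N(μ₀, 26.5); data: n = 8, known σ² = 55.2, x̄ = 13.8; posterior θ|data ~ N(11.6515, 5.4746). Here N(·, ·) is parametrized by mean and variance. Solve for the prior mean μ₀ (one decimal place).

μ₀ = 3.4

The posterior mean is a precision-weighted average: μ_n = (τ₀μ₀ + τ_data·x̄)/(τ₀+τ_data), with τ₀=1/σ₀² and τ_data=n/σ².
Here τ₀ = 1/26.5 = 0.037736 and τ_data = 8/55.2 = 0.144928, so τ_n = 0.182664.
Rearranging for μ₀: μ₀ = (μ_n·τ_n − τ_data·x̄)/τ₀ = (11.6515·0.182664 − 0.144928·13.8) / 0.037736 = 0.128303/0.037736 ≈ 3.4.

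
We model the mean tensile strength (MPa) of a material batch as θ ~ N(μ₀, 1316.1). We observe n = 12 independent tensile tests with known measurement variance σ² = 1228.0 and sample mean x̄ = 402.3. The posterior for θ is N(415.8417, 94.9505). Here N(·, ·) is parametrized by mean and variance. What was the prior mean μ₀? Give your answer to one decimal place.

With known observation variance, the Normal–Normal posterior has precision τ_n = τ₀ + n/σ² and mean μ_n = (τ₀μ₀ + (n/σ²)x̄)/τ_n.
Here τ₀ = 1/1316.1 = 0.000760 and τ_data = 12/1228.0 = 0.009772, so τ_n = 0.010532.
Rearranging for μ₀: μ₀ = (μ_n·τ_n − τ_data·x̄)/τ₀ = (415.8417·0.010532 − 0.009772·402.3) / 0.000760 = 0.448369/0.000760 ≈ 590.0.

μ₀ = 590.0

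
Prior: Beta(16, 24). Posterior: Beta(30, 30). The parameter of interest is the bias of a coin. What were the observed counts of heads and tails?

14 heads and 6 tails

Beta is conjugate to the binomial likelihood: posterior = Beta(α+s, β+f).
So s = 30 − 16 = 14 and f = 30 − 24 = 6.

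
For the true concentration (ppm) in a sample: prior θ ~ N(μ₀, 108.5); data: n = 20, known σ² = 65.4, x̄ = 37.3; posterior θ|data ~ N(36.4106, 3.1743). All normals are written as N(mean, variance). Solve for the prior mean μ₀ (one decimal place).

The posterior mean is a precision-weighted average: μ_n = (τ₀μ₀ + τ_data·x̄)/(τ₀+τ_data), with τ₀=1/σ₀² and τ_data=n/σ².
Here τ₀ = 1/108.5 = 0.009217 and τ_data = 20/65.4 = 0.305810, so τ_n = 0.315027.
Rearranging for μ₀: μ₀ = (μ_n·τ_n − τ_data·x̄)/τ₀ = (36.4106·0.315027 − 0.305810·37.3) / 0.009217 = 0.063609/0.009217 ≈ 6.9.

μ₀ = 6.9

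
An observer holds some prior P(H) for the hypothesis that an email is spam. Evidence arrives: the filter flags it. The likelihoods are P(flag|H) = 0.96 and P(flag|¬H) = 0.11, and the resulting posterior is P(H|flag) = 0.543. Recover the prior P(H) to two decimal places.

P(H) = 0.12

Bayes' rule in odds form gives O(H|E) = O(H)·[P(E|H)/P(E|¬H)], hence O(H) = O(H|E)/LR.
Posterior odds = 0.543/(1−0.543) = 1.1882. LR = 0.96/0.11 = 8.7273.
Prior odds = 1.1882/8.7273 = 0.1361, so P(H) = 0.1361/(1+0.1361) ≈ 0.12.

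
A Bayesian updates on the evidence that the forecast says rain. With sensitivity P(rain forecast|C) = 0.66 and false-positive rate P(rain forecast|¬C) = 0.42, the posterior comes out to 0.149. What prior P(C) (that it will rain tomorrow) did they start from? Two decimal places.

P(C) = 0.10

Bayes' rule in odds form gives O(C|E) = O(C)·[P(E|C)/P(E|¬C)], hence O(C) = O(C|E)/LR.
Posterior odds = 0.149/(1−0.149) = 0.1751. LR = 0.66/0.42 = 1.5714.
Prior odds = 0.1751/1.5714 = 0.1114, so P(C) = 0.1114/(1+0.1114) ≈ 0.10.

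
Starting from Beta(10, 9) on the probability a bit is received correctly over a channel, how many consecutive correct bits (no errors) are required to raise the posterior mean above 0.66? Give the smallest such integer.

After k correct bits and 0 errors the posterior is Beta(10+k, 9), with mean (10+k)/(10+9+k).
Set (10+k)/(19+k) > 0.66 and solve: k > (0.66·19 − 10)/(1 − 0.66) = 7.471.
The smallest integer exceeding 7.471 is 8, and checking k=8: (18)/(27) = 0.6667 > 0.66.

k = 8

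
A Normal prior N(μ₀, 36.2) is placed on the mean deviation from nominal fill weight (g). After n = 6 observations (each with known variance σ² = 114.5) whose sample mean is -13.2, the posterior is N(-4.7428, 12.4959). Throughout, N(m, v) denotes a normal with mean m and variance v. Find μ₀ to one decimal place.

With known observation variance, the Normal–Normal posterior has precision τ_n = τ₀ + n/σ² and mean μ_n = (τ₀μ₀ + (n/σ²)x̄)/τ_n.
Here τ₀ = 1/36.2 = 0.027624 and τ_data = 6/114.5 = 0.052402, so τ_n = 0.080026.
Rearranging for μ₀: μ₀ = (μ_n·τ_n − τ_data·x̄)/τ₀ = (-4.7428·0.080026 − 0.052402·-13.2) / 0.027624 = 0.312159/0.027624 ≈ 11.3.

μ₀ = 11.3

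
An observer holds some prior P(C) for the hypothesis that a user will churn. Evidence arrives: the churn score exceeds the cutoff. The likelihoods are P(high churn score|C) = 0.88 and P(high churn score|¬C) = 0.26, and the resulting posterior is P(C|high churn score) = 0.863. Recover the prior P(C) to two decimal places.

P(C) = 0.65

In odds form, posterior odds = prior odds × likelihood ratio, so prior odds = posterior odds ÷ LR.
Posterior odds = 0.863/(1−0.863) = 6.2993. LR = 0.88/0.26 = 3.3846.
Prior odds = 6.2993/3.3846 = 1.8612, so P(C) = 1.8612/(1+1.8612) ≈ 0.65.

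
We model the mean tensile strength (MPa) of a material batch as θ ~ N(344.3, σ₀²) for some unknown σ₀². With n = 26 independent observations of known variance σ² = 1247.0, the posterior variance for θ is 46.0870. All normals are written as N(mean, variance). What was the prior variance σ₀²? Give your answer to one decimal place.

σ₀² = 1179.2

For the Normal–Normal model with known σ², precisions add: τ_n = τ₀ + n/σ².
So 1/σ₀² = 1/46.0870 − 26/1247.0 = 0.021698 − 0.020850 = 0.000848.
Hence σ₀² = 1/0.000848 ≈ 1179.2.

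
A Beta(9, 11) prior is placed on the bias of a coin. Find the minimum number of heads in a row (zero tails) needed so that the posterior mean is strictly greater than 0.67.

After k heads and 0 tails the posterior is Beta(9+k, 11), with mean (9+k)/(9+11+k).
Set (9+k)/(20+k) > 0.67 and solve: k > (0.67·20 − 9)/(1 − 0.67) = 13.333.
The smallest integer exceeding 13.333 is 14, and checking k=14: (23)/(34) = 0.6765 > 0.67.

k = 14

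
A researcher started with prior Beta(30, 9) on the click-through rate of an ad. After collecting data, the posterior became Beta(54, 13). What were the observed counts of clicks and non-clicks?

24 clicks and 4 non-clicks

A Beta(a, b) prior with s successes and f failures in binomial data gives a Beta(a+s, b+f) posterior.
Match parameters: s=54−30=24, f=13−9=4.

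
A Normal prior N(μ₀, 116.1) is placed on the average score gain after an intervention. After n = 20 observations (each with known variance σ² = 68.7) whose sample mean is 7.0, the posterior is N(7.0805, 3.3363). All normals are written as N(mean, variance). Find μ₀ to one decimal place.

μ₀ = 9.8

The posterior mean is a precision-weighted average: μ_n = (τ₀μ₀ + τ_data·x̄)/(τ₀+τ_data), with τ₀=1/σ₀² and τ_data=n/σ².
Here τ₀ = 1/116.1 = 0.008613 and τ_data = 20/68.7 = 0.291121, so τ_n = 0.299734.
Rearranging for μ₀: μ₀ = (μ_n·τ_n − τ_data·x̄)/τ₀ = (7.0805·0.299734 − 0.291121·7.0) / 0.008613 = 0.084420/0.008613 ≈ 9.8.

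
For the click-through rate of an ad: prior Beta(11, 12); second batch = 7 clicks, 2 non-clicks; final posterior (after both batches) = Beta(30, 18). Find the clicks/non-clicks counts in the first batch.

Sequential conjugate updates are equivalent to a single update on the pooled data, so total successes = posterior α − prior α and total failures = posterior β − prior β.
Total across both batches: 30−11=19 clicks, 18−12=6 non-clicks.
Subtract the second batch: 19−7=12 clicks and 6−2=4 non-clicks.

12 clicks and 4 non-clicks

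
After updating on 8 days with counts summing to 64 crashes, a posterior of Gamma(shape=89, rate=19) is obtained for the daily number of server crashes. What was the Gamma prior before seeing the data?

Gamma(shape=25, rate=11)

Gamma–Poisson conjugacy: posterior shape = α + Σxᵢ, posterior rate = β + n.
So α = 89 − 64 = 25 and β = 19 − 8 = 11.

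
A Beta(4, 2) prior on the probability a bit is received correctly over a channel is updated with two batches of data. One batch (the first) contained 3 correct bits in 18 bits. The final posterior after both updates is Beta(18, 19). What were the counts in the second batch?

Because Beta–binomial updating is additive in the counts, the combined data contributed (α_post−α_prior, β_post−β_prior) successes and failures.
Total across both batches: 18−4=14 correct bits, 19−2=17 errors.
Subtract the first batch: 14−3=11 correct bits and 17−15=2 errors.

11 correct bits and 2 errors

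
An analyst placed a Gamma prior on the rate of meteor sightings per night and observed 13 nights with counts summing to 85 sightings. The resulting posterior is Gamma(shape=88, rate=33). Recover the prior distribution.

A Gamma(α, β) prior (rate parametrization) on a Poisson rate with n observations summing to S gives posterior Gamma(α+S, β+n).
So α = 88 − 85 = 3 and β = 33 − 13 = 20.

Gamma(shape=3, rate=20)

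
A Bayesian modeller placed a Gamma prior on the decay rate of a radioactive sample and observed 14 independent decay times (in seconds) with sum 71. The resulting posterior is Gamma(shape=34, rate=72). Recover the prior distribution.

For an exponential likelihood with a Gamma(α, β) prior on the rate, n observations with total T give posterior Gamma(α+n, β+T).
So α = 34 − 14 = 20 and β = 72 − 71 = 1.

Gamma(shape=20, rate=1)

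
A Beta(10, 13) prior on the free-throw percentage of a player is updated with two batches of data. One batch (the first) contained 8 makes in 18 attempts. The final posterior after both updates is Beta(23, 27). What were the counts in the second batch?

Because Beta–binomial updating is additive in the counts, the combined data contributed (α_post−α_prior, β_post−β_prior) successes and failures.
Total across both batches: 23−10=13 makes, 27−13=14 misses.
Subtract the first batch: 13−8=5 makes and 14−10=4 misses.

5 makes and 4 misses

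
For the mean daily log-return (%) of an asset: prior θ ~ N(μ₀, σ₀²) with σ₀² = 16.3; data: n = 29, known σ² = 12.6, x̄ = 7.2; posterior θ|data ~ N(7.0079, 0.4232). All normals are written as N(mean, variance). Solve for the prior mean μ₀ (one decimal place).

With known observation variance, the Normal–Normal posterior has precision τ_n = τ₀ + n/σ² and mean μ_n = (τ₀μ₀ + (n/σ²)x̄)/τ_n.
Here τ₀ = 1/16.3 = 0.061350 and τ_data = 29/12.6 = 2.301587, so τ_n = 2.362937.
Rearranging for μ₀: μ₀ = (μ_n·τ_n − τ_data·x̄)/τ₀ = (7.0079·2.362937 − 2.301587·7.2) / 0.061350 = -0.012200/0.061350 ≈ -0.2.

μ₀ = -0.2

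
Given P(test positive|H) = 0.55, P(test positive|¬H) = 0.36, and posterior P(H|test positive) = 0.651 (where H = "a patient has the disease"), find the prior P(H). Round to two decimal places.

P(H) = 0.55

In odds form, posterior odds = prior odds × likelihood ratio, so prior odds = posterior odds ÷ LR.
Posterior odds = 0.651/(1−0.651) = 1.8653. LR = 0.55/0.36 = 1.5278.
Prior odds = 1.8653/1.5278 = 1.2209, so P(H) = 1.2209/(1+1.2209) ≈ 0.55.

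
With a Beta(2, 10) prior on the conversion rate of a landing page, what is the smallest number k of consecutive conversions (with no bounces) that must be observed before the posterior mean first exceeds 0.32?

After k conversions and 0 bounces the posterior is Beta(2+k, 10), with mean (2+k)/(2+10+k).
Set (2+k)/(12+k) > 0.32 and solve: k > (0.32·12 − 2)/(1 − 0.32) = 2.706.
The smallest integer exceeding 2.706 is 3.

k = 3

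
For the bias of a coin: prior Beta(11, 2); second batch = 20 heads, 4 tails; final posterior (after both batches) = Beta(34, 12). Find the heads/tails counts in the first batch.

3 heads and 6 tails

Because Beta–binomial updating is additive in the counts, the combined data contributed (α_post−α_prior, β_post−β_prior) successes and failures.
Total across both batches: 34−11=23 heads, 12−2=10 tails.
Subtract the second batch: 23−20=3 heads and 10−4=6 tails.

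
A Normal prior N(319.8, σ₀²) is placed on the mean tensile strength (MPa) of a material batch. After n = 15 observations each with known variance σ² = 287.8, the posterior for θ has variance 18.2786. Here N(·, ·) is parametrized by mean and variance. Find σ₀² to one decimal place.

σ₀² = 386.2

Posterior precision equals prior precision plus data precision: 1/σ_n² = 1/σ₀² + n/σ².
So 1/σ₀² = 1/18.2786 − 15/287.8 = 0.054709 − 0.052120 = 0.002589.
Hence σ₀² = 1/0.002589 ≈ 386.2.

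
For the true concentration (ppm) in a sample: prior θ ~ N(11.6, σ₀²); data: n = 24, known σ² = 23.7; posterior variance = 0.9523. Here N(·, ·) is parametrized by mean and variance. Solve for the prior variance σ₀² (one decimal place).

Posterior precision equals prior precision plus data precision: 1/σ_n² = 1/σ₀² + n/σ².
So 1/σ₀² = 1/0.9523 − 24/23.7 = 1.050089 − 1.012658 = 0.037431.
Hence σ₀² = 1/0.037431 ≈ 26.7.

σ₀² = 26.7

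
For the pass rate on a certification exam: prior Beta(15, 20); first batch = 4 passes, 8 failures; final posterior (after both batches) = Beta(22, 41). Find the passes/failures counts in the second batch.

Sequential conjugate updates are equivalent to a single update on the pooled data, so total successes = posterior α − prior α and total failures = posterior β − prior β.
Total across both batches: 22−15=7 passes, 41−20=21 failures.
Subtract the first batch: 7−4=3 passes and 21−8=13 failures.

3 passes and 13 failures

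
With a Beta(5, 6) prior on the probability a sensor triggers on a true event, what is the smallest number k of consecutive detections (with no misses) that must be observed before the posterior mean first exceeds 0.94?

After k detections and 0 misses the posterior is Beta(5+k, 6), with mean (5+k)/(5+6+k).
Set (5+k)/(11+k) > 0.94 and solve: k > (0.94·11 − 5)/(1 − 0.94) = 89.000.
The smallest integer exceeding 89.000 is 90, and checking k=90: (95)/(101) = 0.9406 > 0.94.

k = 90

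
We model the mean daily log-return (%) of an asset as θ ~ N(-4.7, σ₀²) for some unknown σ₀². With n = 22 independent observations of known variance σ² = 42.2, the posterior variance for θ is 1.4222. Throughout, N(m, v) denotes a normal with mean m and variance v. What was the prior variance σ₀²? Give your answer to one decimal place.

Posterior precision equals prior precision plus data precision: 1/σ_n² = 1/σ₀² + n/σ².
So 1/σ₀² = 1/1.4222 − 22/42.2 = 0.703136 − 0.521327 = 0.181809.
Hence σ₀² = 1/0.181809 ≈ 5.5.

σ₀² = 5.5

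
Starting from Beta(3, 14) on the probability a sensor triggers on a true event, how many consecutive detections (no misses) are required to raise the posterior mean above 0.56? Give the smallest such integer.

After k detections and 0 misses the posterior is Beta(3+k, 14), with mean (3+k)/(3+14+k).
Set (3+k)/(17+k) > 0.56 and solve: k > (0.56·17 − 3)/(1 − 0.56) = 14.818.
The smallest integer exceeding 14.818 is 15, and checking k=15: (18)/(32) = 0.5625 > 0.56.

k = 15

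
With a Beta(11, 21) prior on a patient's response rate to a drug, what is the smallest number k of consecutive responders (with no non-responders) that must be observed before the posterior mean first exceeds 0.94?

After k responders and 0 non-responders the posterior is Beta(11+k, 21), with mean (11+k)/(11+21+k).
Set (11+k)/(32+k) > 0.94 and solve: k > (0.94·32 − 11)/(1 − 0.94) = 318.000.
The smallest integer exceeding 318.000 is 319, and checking k=319: (330)/(351) = 0.9402 > 0.94.

k = 319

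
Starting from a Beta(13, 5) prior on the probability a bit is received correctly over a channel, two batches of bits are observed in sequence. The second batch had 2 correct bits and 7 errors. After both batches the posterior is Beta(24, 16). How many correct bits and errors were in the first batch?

Sequential conjugate updates are equivalent to a single update on the pooled data, so total successes = posterior α − prior α and total failures = posterior β − prior β.
Total across both batches: 24−13=11 correct bits, 16−5=11 errors.
Subtract the second batch: 11−2=9 correct bits and 11−7=4 errors.

9 correct bits and 4 errors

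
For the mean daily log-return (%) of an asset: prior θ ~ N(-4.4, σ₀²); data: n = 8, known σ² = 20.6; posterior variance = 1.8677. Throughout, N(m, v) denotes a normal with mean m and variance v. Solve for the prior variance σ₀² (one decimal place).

σ₀² = 6.8

For the Normal–Normal model with known σ², precisions add: τ_n = τ₀ + n/σ².
So 1/σ₀² = 1/1.8677 − 8/20.6 = 0.535418 − 0.388350 = 0.147068.
Hence σ₀² = 1/0.147068 ≈ 6.8.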